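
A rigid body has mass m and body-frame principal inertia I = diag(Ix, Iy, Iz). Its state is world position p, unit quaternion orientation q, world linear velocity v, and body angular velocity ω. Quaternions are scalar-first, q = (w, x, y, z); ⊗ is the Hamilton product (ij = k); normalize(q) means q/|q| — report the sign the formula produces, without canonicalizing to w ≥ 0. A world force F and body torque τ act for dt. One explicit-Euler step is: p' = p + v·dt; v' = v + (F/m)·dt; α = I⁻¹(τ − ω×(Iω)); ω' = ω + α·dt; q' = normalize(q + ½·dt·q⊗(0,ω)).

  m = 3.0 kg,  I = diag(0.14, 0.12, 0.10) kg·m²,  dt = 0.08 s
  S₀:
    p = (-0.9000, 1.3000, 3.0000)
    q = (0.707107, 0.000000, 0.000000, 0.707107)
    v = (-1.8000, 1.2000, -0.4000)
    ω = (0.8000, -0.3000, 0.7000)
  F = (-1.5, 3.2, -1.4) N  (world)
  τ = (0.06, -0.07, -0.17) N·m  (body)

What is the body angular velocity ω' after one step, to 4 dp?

precession coupling ω×(Iω) = (0.0042, 0.0224, 0.0048)
α = I⁻¹(τ − ω×Iω) = (0.3986, -0.7700, -1.7480)
ω' = ω + α·dt = (0.8319, -0.3616, 0.5602)

ω' = (0.8319, -0.3616, 0.5602)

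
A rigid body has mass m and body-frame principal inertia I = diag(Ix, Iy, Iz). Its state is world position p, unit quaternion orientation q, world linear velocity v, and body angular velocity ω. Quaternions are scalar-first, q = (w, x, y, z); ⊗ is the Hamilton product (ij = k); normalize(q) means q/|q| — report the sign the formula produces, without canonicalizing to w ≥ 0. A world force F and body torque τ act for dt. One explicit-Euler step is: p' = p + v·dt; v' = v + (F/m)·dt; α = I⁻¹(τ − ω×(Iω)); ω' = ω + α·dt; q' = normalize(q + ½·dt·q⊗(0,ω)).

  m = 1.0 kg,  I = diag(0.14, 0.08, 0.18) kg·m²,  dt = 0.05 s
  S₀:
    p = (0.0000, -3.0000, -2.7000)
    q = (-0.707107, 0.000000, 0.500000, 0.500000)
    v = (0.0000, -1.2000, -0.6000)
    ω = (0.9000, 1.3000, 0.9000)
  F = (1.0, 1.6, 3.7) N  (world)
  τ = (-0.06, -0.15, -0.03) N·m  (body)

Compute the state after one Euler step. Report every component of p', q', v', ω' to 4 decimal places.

precession coupling ω×(Iω) = (0.1170, -0.0324, -0.0702)
angular accel α = (-1.2643, -1.4700, 0.2233)
ω + α·dt = (0.8368, 1.2265, 0.9112)
2q̇ = q⊗(0,ω) = (-1.1000000, -0.8363963, -0.4692391, -1.0863963)
updated quaternion q' = (-0.7338, -0.0209, 0.4878, 0.4724)
p' = p + v·dt = (0.0000, -3.0600, -2.7300)
v + (F/m)dt = (0.0500, -1.1200, -0.4150)

p' = (0.0000, -3.0600, -2.7300)
q' = (-0.7338, -0.0209, 0.4878, 0.4724)
v' = (0.0500, -1.1200, -0.4150)
ω' = (0.8368, 1.2265, 0.9112)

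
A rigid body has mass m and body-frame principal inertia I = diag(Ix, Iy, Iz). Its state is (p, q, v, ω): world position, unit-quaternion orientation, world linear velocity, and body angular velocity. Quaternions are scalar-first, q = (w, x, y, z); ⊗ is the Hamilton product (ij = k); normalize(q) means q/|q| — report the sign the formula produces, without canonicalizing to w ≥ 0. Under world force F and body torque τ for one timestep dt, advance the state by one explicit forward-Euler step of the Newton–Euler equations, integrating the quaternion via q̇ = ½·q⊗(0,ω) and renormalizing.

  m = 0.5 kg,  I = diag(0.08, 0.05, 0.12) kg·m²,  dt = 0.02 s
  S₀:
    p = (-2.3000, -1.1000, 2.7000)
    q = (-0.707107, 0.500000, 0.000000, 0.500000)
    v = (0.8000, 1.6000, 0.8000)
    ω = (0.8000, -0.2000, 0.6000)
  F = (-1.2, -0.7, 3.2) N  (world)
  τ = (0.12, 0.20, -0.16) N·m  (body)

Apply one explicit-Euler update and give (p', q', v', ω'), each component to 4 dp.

angular accel α = (1.6050, 4.3840, -1.3733)
ω + α·dt = (0.8321, -0.1123, 0.5725)
q⊗(0,ω) = (-0.7000000, -0.4656856, 0.2414214, -0.5242642)
q' = normalize(q + ½dt·q⊗(0,ω)) = (-0.7141, 0.4953, 0.0024, 0.4947)
new position p' = (-2.2840, -1.0680, 2.7160)
v' = v + a·dt = (0.7520, 1.5720, 0.9280)

p' = (-2.2840, -1.0680, 2.7160)
q' = (-0.7141, 0.4953, 0.0024, 0.4947)
v' = (0.7520, 1.5720, 0.9280)
ω' = (0.8321, -0.1123, 0.5725)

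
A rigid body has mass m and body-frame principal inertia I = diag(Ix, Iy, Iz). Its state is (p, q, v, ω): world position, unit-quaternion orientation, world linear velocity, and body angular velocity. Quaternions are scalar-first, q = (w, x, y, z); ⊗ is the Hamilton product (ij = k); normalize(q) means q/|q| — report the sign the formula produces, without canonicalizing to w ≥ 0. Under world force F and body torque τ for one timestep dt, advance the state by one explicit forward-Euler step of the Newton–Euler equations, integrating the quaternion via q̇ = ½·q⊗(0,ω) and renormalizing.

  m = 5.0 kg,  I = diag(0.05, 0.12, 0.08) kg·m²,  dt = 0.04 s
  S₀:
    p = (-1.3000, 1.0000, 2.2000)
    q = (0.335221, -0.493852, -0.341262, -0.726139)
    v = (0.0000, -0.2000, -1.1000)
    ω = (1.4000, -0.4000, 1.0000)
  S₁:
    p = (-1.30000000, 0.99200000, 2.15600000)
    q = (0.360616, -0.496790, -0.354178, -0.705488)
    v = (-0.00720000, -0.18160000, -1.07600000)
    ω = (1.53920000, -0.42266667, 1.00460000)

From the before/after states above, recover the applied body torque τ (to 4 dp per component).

Δω = ω₁−ω₀ = (0.13920000, -0.02266667, 0.00460000)
precession coupling = (0.0160, -0.0420, -0.0392)
I·α + gyro = (0.1900, -0.1100, -0.0300)

τ = (0.1900, -0.1100, -0.0300)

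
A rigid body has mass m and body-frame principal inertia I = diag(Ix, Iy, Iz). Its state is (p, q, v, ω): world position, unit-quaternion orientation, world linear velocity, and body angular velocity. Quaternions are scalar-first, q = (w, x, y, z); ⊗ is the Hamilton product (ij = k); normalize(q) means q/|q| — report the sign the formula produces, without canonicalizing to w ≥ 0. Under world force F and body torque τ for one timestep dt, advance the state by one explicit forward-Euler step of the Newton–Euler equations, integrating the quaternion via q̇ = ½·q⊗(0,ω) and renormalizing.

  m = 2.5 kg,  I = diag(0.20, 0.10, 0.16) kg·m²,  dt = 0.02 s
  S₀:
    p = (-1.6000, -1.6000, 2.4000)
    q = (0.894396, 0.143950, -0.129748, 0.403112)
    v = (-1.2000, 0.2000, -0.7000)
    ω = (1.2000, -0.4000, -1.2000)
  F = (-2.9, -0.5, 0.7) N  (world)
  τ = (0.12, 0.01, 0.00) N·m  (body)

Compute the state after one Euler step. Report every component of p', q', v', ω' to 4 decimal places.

new position p' = (-1.6240, -1.5960, 2.3860)
v + (F/m)dt = (-1.2232, 0.1960, -0.6944)
(τ − ω×Iω)/I = (0.4560, 0.6760, -0.3000)
new body rate ω' = (1.2091, -0.3865, -1.2060)
2q̇ = q⊗(0,ω) = (0.2590952, 1.3902176, 0.2987160, -0.9751576)
q + ½dt·q⊗(0,ω), renormalized = (0.8969, 0.1578, -0.1267, 0.3933)

p' = (-1.6240, -1.5960, 2.3860)
q' = (0.8969, 0.1578, -0.1267, 0.3933)
v' = (-1.2232, 0.1960, -0.6944)
ω' = (1.2091, -0.3865, -1.2060)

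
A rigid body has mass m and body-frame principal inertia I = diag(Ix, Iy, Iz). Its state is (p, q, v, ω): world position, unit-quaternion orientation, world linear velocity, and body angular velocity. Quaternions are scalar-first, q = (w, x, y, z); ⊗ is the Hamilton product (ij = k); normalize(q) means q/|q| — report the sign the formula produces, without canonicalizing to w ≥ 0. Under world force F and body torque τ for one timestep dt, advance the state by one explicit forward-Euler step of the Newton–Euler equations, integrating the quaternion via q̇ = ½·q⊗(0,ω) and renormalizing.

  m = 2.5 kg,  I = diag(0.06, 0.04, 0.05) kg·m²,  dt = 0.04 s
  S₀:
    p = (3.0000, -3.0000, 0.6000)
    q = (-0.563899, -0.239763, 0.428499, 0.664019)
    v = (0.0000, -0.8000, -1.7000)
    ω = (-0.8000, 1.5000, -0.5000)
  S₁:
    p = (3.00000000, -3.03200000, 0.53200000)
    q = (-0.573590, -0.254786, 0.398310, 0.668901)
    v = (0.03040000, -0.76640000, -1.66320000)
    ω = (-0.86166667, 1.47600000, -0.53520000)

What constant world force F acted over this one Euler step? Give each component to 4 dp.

velocity change Δv = (0.03040000, 0.03360000, 0.03680000)
F = m·Δv/dt = (1.9000, 2.1000, 2.3000)

F = (1.9000, 2.1000, 2.3000)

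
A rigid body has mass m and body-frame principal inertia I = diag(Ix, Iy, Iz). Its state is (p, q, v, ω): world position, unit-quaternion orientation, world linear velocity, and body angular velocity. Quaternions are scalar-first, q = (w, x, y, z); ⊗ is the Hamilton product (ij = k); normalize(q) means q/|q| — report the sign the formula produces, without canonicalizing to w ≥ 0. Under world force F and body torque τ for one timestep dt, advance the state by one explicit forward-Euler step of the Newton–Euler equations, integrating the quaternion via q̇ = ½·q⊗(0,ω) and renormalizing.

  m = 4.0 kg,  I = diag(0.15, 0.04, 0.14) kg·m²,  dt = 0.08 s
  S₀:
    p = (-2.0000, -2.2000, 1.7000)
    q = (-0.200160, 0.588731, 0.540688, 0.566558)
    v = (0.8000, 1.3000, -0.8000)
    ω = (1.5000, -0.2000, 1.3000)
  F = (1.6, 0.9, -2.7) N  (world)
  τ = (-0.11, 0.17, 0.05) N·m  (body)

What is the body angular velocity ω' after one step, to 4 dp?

ω×(Iω) gyroscopic = (-0.0260, 0.0195, 0.0330)
(τ − ω×Iω)/I = (-0.5600, 3.7625, 0.1214)
ω + α·dt = (1.4552, 0.1010, 1.3097)

ω' = (1.4552, 0.1010, 1.3097)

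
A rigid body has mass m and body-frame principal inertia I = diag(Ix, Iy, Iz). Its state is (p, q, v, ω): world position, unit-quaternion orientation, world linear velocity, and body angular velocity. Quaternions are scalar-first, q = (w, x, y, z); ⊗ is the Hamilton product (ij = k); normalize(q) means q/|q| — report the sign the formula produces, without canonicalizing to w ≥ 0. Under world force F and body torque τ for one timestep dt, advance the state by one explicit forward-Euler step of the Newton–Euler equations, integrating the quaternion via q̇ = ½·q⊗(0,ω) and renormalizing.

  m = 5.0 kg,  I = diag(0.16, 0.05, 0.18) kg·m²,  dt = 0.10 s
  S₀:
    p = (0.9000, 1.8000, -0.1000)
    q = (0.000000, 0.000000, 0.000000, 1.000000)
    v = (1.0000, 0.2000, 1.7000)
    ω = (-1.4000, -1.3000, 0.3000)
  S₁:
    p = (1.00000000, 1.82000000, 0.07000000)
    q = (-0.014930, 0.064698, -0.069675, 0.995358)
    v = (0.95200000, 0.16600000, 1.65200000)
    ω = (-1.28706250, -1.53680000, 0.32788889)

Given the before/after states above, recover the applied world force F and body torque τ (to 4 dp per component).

rate change Δω = (0.11293750, -0.23680000, 0.02788889)
I·α + gyro = (0.1300, -0.1100, -0.1500)
Δv = v₁−v₀ = (-0.04800000, -0.03400000, -0.04800000)
applied force F = (-2.4000, -1.7000, -2.4000)

F = (-2.4000, -1.7000, -2.4000)
τ = (0.1300, -0.1100, -0.1500)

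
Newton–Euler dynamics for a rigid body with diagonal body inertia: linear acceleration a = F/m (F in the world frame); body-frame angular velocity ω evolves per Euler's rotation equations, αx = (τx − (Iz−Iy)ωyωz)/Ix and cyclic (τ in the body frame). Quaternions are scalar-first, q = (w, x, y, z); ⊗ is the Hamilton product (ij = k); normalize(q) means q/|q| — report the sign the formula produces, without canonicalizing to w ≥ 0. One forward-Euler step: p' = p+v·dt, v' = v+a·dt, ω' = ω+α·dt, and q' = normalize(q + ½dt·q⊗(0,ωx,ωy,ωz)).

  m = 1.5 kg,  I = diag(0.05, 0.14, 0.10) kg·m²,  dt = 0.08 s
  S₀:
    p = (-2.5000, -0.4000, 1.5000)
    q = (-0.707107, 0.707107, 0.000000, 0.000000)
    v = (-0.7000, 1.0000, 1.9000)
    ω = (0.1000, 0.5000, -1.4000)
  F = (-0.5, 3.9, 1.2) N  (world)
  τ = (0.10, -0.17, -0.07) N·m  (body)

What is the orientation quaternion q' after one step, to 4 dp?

q' = (-0.7087, 0.7030, 0.0254, 0.0536)

2q̇ = q⊗(0,ω) = (-0.0707107, -0.0707107, 0.6363963, 1.3435033)
q' = normalize(q + ½dt·q⊗(0,ω)) = (-0.7087, 0.7030, 0.0254, 0.0536)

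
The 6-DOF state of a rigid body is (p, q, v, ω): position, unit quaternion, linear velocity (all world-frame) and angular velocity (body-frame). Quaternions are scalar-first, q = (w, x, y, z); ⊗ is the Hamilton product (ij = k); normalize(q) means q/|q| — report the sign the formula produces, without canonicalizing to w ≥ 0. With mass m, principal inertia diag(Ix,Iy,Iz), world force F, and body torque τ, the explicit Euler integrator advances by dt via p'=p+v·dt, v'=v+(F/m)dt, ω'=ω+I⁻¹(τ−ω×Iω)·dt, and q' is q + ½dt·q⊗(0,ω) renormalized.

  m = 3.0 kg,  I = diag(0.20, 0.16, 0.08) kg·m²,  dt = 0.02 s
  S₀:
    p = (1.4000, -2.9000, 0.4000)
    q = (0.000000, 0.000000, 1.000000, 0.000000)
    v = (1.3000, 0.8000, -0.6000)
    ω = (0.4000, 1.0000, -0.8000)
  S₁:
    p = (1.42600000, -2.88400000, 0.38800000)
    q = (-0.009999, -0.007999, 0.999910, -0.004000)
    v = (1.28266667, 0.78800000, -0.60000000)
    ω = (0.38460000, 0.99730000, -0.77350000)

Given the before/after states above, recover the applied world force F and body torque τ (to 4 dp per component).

velocity change Δv = (-0.01733333, -0.01200000, 0.00000000)
applied force F = (-2.6000, -1.8000, 0.0000)
Δω = ω₁−ω₀ = (-0.01540000, -0.00270000, 0.02650000)
I·α + gyro = (-0.0900, -0.0600, 0.0900)

F = (-2.6000, -1.8000, 0.0000)
τ = (-0.0900, -0.0600, 0.0900)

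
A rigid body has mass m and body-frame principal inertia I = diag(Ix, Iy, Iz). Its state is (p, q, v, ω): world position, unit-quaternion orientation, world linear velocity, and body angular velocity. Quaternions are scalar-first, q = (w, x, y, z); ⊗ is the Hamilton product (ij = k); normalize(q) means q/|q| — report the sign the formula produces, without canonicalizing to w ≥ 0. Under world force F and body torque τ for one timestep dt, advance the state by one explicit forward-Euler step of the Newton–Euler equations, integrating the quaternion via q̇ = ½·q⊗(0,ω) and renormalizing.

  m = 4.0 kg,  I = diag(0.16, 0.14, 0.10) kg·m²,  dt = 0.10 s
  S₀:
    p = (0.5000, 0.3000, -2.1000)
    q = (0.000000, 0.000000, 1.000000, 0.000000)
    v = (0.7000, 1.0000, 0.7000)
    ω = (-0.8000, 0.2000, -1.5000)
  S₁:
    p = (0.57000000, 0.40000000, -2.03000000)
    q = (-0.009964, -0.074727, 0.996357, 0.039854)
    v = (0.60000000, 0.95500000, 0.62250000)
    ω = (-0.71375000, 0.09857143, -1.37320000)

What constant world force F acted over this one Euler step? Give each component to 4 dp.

Δv = v₁−v₀ = (-0.10000000, -0.04500000, -0.07750000)
m·(v₁−v₀)/dt = (-4.0000, -1.8000, -3.1000)

F = (-4.0000, -1.8000, -3.1000)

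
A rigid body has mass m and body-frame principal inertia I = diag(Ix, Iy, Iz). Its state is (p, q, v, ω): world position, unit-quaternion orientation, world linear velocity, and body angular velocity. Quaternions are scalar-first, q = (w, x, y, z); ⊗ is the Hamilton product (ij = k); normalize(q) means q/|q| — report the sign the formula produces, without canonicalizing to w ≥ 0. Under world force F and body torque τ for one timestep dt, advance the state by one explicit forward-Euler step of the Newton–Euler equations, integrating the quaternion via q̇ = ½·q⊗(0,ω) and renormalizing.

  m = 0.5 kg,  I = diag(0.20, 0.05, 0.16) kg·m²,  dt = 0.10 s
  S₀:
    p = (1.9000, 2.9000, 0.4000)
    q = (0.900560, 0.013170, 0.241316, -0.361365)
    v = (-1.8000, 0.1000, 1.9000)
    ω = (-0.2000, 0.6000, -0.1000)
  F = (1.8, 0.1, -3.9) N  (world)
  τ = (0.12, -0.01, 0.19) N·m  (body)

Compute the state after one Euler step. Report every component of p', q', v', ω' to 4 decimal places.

p' = (1.7200, 2.9100, 0.5900)
q' = (0.8912, 0.0138, 0.2719, -0.3629)
v' = (-1.4400, 0.1200, 1.1200)
ω' = (-0.1367, 0.5784, 0.0075)

new position p' = (1.7200, 2.9100, 0.5900)
v' = v + a·dt = (-1.4400, 0.1200, 1.1200)
precession coupling ω×(Iω) = (-0.0066, 0.0008, 0.0180)
angular accel α = (0.6330, -0.2160, 1.0750)
new body rate ω' = (-0.1367, 0.5784, 0.0075)
2q̇ = q⊗(0,ω) = (-0.1782921, 0.0125754, 0.6139260, -0.0338908)
updated quaternion q' = (0.8912, 0.0138, 0.2719, -0.3629)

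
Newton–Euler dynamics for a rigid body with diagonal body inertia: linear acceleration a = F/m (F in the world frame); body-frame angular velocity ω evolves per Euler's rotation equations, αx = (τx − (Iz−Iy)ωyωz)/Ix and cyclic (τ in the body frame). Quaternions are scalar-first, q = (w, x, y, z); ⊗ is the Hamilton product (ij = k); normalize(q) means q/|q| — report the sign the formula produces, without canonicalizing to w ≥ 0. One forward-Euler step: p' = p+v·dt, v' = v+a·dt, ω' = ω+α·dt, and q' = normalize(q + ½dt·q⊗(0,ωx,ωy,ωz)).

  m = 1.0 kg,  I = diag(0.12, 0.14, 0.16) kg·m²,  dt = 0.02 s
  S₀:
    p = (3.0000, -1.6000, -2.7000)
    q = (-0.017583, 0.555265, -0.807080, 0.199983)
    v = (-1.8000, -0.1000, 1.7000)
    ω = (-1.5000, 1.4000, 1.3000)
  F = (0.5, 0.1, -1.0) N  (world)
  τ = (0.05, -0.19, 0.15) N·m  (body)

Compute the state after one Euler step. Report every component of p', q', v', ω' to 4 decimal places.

a = F/m = (0.5000, 0.1000, -1.0000)
p' = p + v·dt = (2.9640, -1.6020, -2.6660)
v + (F/m)dt = (-1.7900, -0.0980, 1.6800)
angular accel α = (0.1133, -1.9143, 1.2000)
new body rate ω' = (-1.4977, 1.3617, 1.3240)
q⊗(0,ω) = (1.7028316, -1.3028057, -1.0464352, -0.4561069)
updated quaternion q' = (-0.0006, 0.5421, -0.8173, 0.1954)

p' = (2.9640, -1.6020, -2.6660)
q' = (-0.0006, 0.5421, -0.8173, 0.1954)
v' = (-1.7900, -0.0980, 1.6800)
ω' = (-1.4977, 1.3617, 1.3240)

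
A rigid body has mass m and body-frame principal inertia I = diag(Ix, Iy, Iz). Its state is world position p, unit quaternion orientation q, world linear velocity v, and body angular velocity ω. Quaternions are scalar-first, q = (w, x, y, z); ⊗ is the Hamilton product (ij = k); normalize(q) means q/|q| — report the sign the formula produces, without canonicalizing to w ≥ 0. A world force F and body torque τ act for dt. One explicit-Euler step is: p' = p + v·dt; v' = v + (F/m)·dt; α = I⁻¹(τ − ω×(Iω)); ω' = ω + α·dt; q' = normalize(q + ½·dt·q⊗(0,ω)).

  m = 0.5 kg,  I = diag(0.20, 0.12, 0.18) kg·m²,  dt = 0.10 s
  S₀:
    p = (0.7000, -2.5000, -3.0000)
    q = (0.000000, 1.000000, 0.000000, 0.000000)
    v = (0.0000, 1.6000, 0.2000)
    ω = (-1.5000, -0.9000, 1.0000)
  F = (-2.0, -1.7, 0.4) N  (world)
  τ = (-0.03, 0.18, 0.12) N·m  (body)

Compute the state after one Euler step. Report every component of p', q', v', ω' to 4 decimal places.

α = I⁻¹(τ − ω×Iω) = (0.1200, 1.7500, 1.2667)
new body rate ω' = (-1.4880, -0.7250, 1.1267)
Hamilton product q⊗(0,ω) = (1.5000000, 0.0000000, -1.0000000, -0.9000000)
q' = normalize(q + ½dt·q⊗(0,ω)) = (0.0746, 0.9950, -0.0497, -0.0448)
p + v·dt = (0.7000, -2.3400, -2.9800)
new velocity v' = (-0.4000, 1.2600, 0.2800)

p' = (0.7000, -2.3400, -2.9800)
q' = (0.0746, 0.9950, -0.0497, -0.0448)
v' = (-0.4000, 1.2600, 0.2800)
ω' = (-1.4880, -0.7250, 1.1267)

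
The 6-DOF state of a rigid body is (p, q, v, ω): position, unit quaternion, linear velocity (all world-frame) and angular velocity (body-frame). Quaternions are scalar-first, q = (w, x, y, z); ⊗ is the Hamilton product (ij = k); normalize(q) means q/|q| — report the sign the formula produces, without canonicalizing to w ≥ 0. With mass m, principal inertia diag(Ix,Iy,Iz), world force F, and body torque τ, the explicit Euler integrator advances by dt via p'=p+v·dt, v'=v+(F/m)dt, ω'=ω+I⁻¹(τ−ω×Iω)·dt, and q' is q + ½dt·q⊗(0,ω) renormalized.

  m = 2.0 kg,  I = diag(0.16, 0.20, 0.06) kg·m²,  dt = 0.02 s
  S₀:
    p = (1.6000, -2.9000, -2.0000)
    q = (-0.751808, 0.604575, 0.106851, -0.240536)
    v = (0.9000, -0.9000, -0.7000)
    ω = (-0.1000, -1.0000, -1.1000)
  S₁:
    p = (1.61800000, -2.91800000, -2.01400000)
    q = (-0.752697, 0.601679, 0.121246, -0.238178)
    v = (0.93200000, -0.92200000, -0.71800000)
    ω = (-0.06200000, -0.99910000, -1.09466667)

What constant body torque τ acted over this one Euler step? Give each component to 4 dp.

τ = (0.1500, 0.0200, 0.0200)

Δω = ω₁−ω₀ = (0.03800000, 0.00090000, 0.00533333)
precession coupling = (-0.1540, 0.0110, 0.0040)
I·α + gyro = (0.1500, 0.0200, 0.0200)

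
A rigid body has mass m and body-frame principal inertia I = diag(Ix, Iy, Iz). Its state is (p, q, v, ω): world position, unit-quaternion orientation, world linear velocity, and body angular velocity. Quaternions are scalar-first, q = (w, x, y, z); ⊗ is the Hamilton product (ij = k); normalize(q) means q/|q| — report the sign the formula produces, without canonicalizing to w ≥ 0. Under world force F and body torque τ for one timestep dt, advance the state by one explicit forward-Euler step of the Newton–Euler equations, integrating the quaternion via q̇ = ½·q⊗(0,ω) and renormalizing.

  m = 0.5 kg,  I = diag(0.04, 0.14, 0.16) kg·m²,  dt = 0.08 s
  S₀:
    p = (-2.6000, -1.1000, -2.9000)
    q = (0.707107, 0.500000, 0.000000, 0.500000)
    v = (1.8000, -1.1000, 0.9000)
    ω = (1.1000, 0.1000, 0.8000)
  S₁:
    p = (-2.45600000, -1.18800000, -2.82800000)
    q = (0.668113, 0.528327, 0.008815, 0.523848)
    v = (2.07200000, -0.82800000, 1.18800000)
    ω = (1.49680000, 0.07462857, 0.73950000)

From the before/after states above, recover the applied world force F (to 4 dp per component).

Δv = v₁−v₀ = (0.27200000, 0.27200000, 0.28800000)
m·(v₁−v₀)/dt = (1.7000, 1.7000, 1.8000)

F = (1.7000, 1.7000, 1.8000)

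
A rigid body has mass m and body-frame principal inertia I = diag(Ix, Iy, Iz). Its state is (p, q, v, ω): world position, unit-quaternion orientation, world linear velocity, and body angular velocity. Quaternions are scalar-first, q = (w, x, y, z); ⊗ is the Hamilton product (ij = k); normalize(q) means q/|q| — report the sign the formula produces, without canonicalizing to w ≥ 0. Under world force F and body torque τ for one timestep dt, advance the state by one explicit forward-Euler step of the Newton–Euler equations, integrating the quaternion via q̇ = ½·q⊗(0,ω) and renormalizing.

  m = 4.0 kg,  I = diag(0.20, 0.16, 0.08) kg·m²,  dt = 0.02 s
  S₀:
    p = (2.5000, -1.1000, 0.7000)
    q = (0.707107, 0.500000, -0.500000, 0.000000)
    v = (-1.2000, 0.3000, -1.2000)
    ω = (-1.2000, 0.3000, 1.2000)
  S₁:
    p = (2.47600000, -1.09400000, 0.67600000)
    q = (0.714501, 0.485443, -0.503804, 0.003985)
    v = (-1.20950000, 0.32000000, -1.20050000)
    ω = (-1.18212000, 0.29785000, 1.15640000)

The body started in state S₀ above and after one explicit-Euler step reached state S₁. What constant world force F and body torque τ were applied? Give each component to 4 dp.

rate change Δω = (0.01788000, -0.00215000, -0.04360000)
precession coupling = (-0.0288, -0.1728, 0.0144)
applied torque τ = (0.1500, -0.1900, -0.1600)
velocity change Δv = (-0.00950000, 0.02000000, -0.00050000)
F = m·Δv/dt = (-1.9000, 4.0000, -0.1000)

F = (-1.9000, 4.0000, -0.1000)
τ = (0.1500, -0.1900, -0.1600)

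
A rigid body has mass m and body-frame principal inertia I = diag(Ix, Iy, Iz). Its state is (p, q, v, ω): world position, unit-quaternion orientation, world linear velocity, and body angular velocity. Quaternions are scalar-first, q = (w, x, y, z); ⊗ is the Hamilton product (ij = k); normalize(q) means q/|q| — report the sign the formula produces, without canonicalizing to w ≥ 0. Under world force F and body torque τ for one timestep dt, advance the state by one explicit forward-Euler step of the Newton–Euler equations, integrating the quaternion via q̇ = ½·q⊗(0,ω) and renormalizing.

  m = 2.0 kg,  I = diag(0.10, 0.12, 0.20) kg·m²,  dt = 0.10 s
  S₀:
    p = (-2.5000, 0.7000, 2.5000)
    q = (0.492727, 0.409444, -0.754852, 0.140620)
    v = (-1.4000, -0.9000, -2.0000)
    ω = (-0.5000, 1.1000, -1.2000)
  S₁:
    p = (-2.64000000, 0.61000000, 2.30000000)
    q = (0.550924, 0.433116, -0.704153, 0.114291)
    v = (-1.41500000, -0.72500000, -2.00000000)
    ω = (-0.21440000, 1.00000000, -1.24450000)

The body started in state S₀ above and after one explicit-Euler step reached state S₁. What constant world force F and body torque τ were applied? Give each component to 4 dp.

F = (-0.3000, 3.5000, 0.0000)
τ = (0.1800, -0.1800, -0.1000)

ω₁ − ω₀ = (0.28560000, -0.10000000, -0.04450000)
precession coupling = (-0.1056, -0.0600, -0.0110)
I·α + gyro = (0.1800, -0.1800, -0.1000)
v₁ − v₀ = (-0.01500000, 0.17500000, 0.00000000)
m·(v₁−v₀)/dt = (-0.3000, 3.5000, 0.0000)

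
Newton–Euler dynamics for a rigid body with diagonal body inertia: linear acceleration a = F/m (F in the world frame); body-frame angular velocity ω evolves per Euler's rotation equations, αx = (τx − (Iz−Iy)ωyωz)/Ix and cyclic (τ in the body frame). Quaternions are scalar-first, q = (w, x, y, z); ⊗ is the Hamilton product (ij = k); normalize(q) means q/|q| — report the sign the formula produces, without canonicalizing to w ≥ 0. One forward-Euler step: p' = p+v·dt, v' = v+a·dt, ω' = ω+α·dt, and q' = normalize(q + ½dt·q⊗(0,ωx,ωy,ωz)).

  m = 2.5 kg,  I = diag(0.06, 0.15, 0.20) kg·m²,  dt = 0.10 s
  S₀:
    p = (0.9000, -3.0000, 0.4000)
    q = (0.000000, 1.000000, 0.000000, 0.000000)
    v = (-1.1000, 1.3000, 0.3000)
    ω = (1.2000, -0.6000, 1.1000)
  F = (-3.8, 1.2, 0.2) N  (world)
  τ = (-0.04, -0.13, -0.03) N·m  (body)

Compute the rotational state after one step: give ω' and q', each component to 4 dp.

ω' = (1.1883, -0.5635, 1.1174)
q' = (-0.0598, 0.9963, -0.0548, -0.0299)

(τ − ω×Iω)/I = (-0.1167, 0.3653, 0.1740)
ω + α·dt = (1.1883, -0.5635, 1.1174)
2q̇ = q⊗(0,ω) = (-1.2000000, 0.0000000, -1.1000000, -0.6000000)
updated quaternion q' = (-0.0598, 0.9963, -0.0548, -0.0299)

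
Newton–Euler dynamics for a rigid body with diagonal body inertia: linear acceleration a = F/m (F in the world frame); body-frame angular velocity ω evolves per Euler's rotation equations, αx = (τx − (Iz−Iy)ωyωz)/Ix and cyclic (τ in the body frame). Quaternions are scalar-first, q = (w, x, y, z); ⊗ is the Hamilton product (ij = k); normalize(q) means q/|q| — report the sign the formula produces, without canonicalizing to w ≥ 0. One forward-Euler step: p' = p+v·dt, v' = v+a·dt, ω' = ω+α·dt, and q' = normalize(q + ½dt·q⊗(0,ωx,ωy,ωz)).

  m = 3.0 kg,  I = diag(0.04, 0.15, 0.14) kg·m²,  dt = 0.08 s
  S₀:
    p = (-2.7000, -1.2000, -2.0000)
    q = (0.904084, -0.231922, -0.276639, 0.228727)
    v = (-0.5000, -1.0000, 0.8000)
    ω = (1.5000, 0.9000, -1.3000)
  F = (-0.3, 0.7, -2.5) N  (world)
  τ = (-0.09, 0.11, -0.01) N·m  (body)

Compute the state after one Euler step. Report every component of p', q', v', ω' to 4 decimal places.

precession coupling ω×(Iω) = (0.0117, 0.1950, 0.1485)
angular accel α = (-2.5425, -0.5667, -1.1321)
ω + α·dt = (1.2966, 0.8547, -1.3906)
2q̇ = q⊗(0,ω) = (0.8942032, 1.5099024, 0.8552675, -0.9690805)
q + ½dt·q⊗(0,ω), renormalized = (0.9363, -0.1709, -0.2415, 0.1892)
a = (-0.1000, 0.2333, -0.8333)
new position p' = (-2.7400, -1.2800, -1.9360)
v' = v + a·dt = (-0.5080, -0.9813, 0.7333)

p' = (-2.7400, -1.2800, -1.9360)
q' = (0.9363, -0.1709, -0.2415, 0.1892)
v' = (-0.5080, -0.9813, 0.7333)
ω' = (1.2966, 0.8547, -1.3906)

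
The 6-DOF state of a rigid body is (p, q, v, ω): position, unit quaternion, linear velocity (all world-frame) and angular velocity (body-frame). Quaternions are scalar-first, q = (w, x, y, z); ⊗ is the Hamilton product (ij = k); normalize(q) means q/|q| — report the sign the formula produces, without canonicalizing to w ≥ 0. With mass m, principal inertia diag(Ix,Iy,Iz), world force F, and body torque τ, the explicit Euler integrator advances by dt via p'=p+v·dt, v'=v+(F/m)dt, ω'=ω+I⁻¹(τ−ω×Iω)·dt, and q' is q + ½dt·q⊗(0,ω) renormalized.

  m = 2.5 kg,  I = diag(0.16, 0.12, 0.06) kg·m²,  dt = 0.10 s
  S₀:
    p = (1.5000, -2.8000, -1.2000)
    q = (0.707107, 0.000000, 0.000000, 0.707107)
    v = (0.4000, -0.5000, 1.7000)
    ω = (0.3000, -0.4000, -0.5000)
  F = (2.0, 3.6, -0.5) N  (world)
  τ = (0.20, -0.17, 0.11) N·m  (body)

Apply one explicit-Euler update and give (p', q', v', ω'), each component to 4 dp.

a = F/m = (0.8000, 1.4400, -0.2000)
new position p' = (1.5400, -2.8500, -1.0300)
v' = v + a·dt = (0.4800, -0.3560, 1.6800)
(τ − ω×Iω)/I = (1.3250, -1.2917, 1.7533)
new body rate ω' = (0.4325, -0.5292, -0.3247)
2q̇ = q⊗(0,ω) = (0.3535535, 0.4949749, -0.0707107, -0.3535535)
q' = normalize(q + ½dt·q⊗(0,ω)) = (0.7243, 0.0247, -0.0035, 0.6890)

p' = (1.5400, -2.8500, -1.0300)
q' = (0.7243, 0.0247, -0.0035, 0.6890)
v' = (0.4800, -0.3560, 1.6800)
ω' = (0.4325, -0.5292, -0.3247)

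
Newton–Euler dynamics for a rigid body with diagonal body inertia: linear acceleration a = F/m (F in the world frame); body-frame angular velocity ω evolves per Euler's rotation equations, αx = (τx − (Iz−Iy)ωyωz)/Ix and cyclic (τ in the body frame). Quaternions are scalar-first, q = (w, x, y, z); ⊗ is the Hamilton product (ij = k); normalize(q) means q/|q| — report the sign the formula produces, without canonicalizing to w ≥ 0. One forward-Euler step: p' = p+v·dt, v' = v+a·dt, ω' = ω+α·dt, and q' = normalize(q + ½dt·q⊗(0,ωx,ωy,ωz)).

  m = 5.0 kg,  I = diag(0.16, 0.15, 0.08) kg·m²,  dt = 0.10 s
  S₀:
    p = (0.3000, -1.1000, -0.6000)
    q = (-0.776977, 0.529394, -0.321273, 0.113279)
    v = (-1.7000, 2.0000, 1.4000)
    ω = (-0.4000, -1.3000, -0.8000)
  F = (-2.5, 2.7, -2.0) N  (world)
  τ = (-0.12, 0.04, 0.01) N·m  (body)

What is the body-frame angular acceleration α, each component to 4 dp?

gyro term ω×Iω = (-0.0728, 0.0256, -0.0052)
(τ − ω×Iω)/I = (-0.2950, 0.0960, 0.1900)

α = (-0.2950, 0.0960, 0.1900)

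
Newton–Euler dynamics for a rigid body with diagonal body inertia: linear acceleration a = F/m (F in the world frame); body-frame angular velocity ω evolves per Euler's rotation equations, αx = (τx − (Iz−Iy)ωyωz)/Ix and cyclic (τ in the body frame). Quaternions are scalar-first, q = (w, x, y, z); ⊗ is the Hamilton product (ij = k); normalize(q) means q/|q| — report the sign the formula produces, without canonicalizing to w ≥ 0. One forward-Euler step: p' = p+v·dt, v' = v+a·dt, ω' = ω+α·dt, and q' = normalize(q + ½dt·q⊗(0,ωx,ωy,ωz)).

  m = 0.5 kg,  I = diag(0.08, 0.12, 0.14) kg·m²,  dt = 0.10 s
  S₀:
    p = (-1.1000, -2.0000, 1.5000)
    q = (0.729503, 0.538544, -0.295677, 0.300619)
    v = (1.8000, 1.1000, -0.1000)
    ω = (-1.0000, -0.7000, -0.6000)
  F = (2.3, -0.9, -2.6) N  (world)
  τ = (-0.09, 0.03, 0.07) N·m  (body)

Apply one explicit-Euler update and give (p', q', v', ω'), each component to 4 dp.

p' = (-0.9200, -1.8900, 1.4900)
q' = (0.7534, 0.5203, -0.3193, 0.2445)
v' = (2.2600, 0.9200, -0.6200)
ω' = (-1.1230, -0.6450, -0.5700)

ω×(Iω) gyroscopic = (0.0084, -0.0360, 0.0280)
angular accel α = (-1.2300, 0.5500, 0.3000)
ω + α·dt = (-1.1230, -0.6450, -0.5700)
q⊗(0,ω) = (0.5119415, -0.3416635, -0.4881447, -1.1103596)
updated quaternion q' = (0.7534, 0.5203, -0.3193, 0.2445)
linear accel F/m = (4.6000, -1.8000, -5.2000)
p' = p + v·dt = (-0.9200, -1.8900, 1.4900)
v + (F/m)dt = (2.2600, 0.9200, -0.6200)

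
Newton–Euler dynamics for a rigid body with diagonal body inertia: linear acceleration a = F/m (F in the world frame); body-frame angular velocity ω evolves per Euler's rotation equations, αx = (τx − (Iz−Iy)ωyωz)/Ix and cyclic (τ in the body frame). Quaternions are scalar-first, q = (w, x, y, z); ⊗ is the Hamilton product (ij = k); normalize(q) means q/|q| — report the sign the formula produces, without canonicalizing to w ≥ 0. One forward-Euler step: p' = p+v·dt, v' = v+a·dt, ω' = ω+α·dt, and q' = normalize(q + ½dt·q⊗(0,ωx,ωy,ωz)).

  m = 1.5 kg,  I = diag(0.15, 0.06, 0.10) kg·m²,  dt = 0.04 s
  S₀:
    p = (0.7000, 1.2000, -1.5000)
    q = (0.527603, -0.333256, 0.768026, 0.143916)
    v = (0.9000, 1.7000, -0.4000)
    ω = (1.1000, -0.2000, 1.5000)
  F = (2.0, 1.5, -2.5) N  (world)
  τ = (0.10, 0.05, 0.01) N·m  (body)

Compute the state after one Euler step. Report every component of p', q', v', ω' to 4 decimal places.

p' = (0.7360, 1.2680, -1.5160)
q' = (0.5333, -0.2978, 0.7785, 0.1441)
v' = (0.9533, 1.7400, -0.4667)
ω' = (1.1299, -0.2217, 1.4961)

p' = p + v·dt = (0.7360, 1.2680, -1.5160)
new velocity v' = (0.9533, 1.7400, -0.4667)
α = I⁻¹(τ − ω×Iω) = (0.7467, -0.5417, -0.0980)
new body rate ω' = (1.1299, -0.2217, 1.4961)
Hamilton product q⊗(0,ω) = (0.3043128, 1.7611855, 0.5526710, 0.0132271)
q + ½dt·q⊗(0,ω), renormalized = (0.5333, -0.2978, 0.7785, 0.1441)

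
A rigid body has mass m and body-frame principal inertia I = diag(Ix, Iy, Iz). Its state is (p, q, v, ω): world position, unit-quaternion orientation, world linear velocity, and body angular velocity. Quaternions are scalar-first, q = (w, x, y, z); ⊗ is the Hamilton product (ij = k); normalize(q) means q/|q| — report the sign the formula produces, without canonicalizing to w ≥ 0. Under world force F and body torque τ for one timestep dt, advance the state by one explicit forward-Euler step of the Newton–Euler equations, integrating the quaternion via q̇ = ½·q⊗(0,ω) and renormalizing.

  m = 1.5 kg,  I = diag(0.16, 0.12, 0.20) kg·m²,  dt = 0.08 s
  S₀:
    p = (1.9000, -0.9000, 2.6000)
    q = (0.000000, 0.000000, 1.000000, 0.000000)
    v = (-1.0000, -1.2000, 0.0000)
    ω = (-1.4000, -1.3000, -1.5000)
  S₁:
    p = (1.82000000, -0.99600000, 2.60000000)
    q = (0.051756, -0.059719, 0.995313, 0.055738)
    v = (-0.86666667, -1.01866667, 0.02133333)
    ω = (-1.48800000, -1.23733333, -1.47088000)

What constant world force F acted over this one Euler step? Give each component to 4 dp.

v₁ − v₀ = (0.13333333, 0.18133333, 0.02133333)
applied force F = (2.5000, 3.4000, 0.4000)

F = (2.5000, 3.4000, 0.4000)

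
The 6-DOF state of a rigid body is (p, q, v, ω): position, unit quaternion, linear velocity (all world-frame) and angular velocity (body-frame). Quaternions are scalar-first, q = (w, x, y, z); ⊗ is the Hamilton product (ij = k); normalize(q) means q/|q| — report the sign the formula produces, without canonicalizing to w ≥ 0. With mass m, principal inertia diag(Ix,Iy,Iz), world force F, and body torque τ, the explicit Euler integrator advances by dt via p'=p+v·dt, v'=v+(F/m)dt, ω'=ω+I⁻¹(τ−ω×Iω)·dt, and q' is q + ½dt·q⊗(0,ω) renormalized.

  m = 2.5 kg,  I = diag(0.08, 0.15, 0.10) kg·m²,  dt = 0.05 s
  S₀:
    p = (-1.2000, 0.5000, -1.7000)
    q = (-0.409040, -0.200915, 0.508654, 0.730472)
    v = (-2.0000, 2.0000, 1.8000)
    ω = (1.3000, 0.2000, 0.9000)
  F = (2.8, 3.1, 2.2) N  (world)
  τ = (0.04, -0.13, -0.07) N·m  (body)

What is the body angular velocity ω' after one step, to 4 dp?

gyro term ω×Iω = (-0.0090, -0.0234, 0.0182)
angular accel α = (0.6125, -0.7107, -0.8820)
new body rate ω' = (1.3306, 0.1645, 0.8559)

ω' = (1.3306, 0.1645, 0.8559)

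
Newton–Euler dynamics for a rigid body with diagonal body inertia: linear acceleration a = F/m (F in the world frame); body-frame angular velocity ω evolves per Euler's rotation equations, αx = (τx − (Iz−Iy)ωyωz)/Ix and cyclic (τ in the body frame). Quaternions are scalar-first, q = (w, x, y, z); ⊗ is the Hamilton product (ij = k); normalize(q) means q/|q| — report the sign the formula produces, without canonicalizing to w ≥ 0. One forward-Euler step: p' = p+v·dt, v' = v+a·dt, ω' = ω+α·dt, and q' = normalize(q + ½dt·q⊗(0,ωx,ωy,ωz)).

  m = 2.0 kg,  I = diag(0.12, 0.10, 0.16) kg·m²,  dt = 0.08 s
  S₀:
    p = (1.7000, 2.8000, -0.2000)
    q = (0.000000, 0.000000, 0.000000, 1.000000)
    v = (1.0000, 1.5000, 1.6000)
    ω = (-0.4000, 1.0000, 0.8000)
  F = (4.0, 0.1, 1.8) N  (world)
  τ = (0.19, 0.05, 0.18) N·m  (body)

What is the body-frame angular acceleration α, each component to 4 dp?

ω×(Iω) gyroscopic = (0.0480, 0.0128, 0.0080)
α = I⁻¹(τ − ω×Iω) = (1.1833, 0.3720, 1.0750)

α = (1.1833, 0.3720, 1.0750)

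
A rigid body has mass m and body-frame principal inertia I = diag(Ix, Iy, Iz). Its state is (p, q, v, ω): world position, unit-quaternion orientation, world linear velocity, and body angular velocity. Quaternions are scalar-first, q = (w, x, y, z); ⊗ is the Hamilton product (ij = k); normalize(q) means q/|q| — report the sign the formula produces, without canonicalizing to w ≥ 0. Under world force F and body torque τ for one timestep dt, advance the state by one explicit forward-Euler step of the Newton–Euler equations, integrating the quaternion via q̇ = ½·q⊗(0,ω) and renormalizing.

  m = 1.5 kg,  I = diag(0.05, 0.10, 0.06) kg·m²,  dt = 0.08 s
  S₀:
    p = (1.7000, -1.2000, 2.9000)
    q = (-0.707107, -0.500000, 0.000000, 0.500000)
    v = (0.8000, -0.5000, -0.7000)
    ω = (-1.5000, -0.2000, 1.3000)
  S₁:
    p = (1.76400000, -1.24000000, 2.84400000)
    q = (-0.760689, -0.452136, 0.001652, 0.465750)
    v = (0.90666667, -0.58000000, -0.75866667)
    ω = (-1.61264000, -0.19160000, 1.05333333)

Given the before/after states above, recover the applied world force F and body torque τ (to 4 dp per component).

F = (2.0000, -1.5000, -1.1000)
τ = (-0.0600, 0.0300, -0.1700)

Δω = ω₁−ω₀ = (-0.11264000, 0.00840000, -0.24666667)
ω₀×(Iω₀) = (0.0104, 0.0195, 0.0150)
applied torque τ = (-0.0600, 0.0300, -0.1700)
Δv = v₁−v₀ = (0.10666667, -0.08000000, -0.05866667)
applied force F = (2.0000, -1.5000, -1.1000)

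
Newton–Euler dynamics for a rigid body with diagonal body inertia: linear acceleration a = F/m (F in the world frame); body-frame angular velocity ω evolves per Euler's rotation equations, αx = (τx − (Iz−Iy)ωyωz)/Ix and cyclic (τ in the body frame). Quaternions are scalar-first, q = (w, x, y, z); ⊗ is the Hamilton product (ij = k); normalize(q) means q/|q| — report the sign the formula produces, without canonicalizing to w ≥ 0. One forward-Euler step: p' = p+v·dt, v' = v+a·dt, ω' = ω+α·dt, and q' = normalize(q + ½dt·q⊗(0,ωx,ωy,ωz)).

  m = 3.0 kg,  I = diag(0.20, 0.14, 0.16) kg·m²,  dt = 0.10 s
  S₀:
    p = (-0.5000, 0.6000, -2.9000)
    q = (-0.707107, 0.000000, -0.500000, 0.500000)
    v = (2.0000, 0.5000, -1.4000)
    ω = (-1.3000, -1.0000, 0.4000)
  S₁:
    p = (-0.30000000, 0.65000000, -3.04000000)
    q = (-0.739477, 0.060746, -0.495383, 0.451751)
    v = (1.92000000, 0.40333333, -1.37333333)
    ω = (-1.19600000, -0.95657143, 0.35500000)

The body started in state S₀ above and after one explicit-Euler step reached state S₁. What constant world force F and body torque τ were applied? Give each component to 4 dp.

velocity change Δv = (-0.08000000, -0.09666667, 0.02666667)
m·(v₁−v₀)/dt = (-2.4000, -2.9000, 0.8000)
ω₁ − ω₀ = (0.10400000, 0.04342857, -0.04500000)
τ = I·(Δω/dt) + ω₀×(Iω₀) = (0.2000, 0.0400, -0.1500)

F = (-2.4000, -2.9000, 0.8000)
τ = (0.2000, 0.0400, -0.1500)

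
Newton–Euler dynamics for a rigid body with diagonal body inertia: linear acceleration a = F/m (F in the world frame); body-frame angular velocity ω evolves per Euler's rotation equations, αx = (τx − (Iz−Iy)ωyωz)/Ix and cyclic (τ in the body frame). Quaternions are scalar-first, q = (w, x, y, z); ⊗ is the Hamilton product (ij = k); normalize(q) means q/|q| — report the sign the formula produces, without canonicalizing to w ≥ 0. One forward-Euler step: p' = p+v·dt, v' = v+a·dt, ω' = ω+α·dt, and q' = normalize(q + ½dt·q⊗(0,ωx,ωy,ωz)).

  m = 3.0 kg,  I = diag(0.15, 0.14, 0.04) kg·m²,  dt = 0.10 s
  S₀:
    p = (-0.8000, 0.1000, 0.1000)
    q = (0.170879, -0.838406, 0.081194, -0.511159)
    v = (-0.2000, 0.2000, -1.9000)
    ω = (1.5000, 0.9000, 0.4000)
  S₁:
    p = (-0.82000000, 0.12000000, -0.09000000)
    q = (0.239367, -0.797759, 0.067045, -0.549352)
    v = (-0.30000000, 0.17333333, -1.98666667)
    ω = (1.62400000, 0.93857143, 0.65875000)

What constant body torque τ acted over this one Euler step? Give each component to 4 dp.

rate change Δω = (0.12400000, 0.03857143, 0.25875000)
applied torque τ = (0.1500, 0.1200, 0.0900)

τ = (0.1500, 0.1200, 0.0900)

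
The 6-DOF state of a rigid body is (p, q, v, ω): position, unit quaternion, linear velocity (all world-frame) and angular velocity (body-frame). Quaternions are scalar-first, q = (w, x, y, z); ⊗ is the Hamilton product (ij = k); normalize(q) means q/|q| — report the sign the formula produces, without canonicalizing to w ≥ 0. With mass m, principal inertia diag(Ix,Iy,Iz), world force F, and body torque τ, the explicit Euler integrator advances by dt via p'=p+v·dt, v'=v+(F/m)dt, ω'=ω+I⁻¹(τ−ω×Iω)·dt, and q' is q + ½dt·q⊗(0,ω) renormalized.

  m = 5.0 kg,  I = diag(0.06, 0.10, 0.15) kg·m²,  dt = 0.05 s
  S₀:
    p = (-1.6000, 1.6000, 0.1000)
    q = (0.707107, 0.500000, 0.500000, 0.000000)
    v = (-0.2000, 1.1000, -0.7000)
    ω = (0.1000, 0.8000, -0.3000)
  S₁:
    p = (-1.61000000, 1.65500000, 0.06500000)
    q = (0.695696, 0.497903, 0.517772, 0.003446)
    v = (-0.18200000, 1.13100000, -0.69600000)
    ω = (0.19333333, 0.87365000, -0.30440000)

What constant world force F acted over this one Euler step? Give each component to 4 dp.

F = (1.8000, 3.1000, 0.4000)

v₁ − v₀ = (0.01800000, 0.03100000, 0.00400000)
m·(v₁−v₀)/dt = (1.8000, 3.1000, 0.4000)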